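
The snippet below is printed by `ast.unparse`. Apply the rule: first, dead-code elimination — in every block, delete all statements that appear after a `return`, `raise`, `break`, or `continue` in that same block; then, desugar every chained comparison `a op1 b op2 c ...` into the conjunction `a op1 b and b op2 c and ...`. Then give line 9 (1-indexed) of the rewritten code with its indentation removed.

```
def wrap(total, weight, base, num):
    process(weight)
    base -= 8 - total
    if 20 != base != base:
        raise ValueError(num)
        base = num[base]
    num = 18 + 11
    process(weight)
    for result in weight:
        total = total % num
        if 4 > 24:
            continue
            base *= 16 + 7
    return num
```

Transformed code:
def wrap(total, weight, base, num):
    process(weight)
    base -= 8 - total
    if 20 != base and base != base:
        raise ValueError(num)
    num = 18 + 11
    process(weight)
    for result in weight:
        total = total % num
        if 4 > 24:
            continue
    return num

total = total % num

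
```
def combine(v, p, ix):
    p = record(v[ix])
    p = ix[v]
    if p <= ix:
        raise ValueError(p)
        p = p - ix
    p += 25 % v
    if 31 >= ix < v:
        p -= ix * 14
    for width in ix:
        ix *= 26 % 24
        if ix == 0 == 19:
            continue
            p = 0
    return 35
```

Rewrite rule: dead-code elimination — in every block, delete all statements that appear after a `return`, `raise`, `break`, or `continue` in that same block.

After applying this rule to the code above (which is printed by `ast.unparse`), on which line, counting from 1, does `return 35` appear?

Transformed code:
def combine(v, p, ix):
    p = record(v[ix])
    p = ix[v]
    if p <= ix:
        raise ValueError(p)
    p += 25 % v
    if 31 >= ix < v:
        p -= ix * 14
    for width in ix:
        ix *= 26 % 24
        if ix == 0 == 19:
            continue
    return 35

13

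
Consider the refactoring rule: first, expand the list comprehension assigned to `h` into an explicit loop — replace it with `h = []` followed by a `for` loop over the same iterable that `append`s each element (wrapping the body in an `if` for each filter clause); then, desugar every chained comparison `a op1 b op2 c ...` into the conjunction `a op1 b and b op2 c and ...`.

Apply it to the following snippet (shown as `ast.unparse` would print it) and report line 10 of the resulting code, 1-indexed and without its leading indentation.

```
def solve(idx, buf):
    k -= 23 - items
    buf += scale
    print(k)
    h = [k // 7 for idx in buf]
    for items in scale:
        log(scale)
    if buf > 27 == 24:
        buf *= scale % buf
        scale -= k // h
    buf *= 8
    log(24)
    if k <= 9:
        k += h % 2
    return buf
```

Transformed code:
def solve(idx, buf):
    k -= 23 - items
    buf += scale
    print(k)
    h = []
    for idx in buf:
        h.append(k // 7)
    for items in scale:
        log(scale)
    if buf > 27 and 27 == 24:
        buf *= scale % buf
        scale -= k // h
    buf *= 8
    log(24)
    if k <= 9:
        k += h % 2
    return buf

if buf > 27 and 27 == 24:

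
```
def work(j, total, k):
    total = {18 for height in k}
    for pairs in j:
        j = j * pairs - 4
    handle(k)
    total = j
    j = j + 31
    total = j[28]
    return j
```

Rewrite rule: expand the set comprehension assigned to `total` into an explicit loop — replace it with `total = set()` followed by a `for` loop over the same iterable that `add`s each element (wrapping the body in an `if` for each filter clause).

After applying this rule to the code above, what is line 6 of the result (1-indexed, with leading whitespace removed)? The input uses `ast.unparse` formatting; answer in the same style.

j = j * pairs - 4

Transformed code:
def work(j, total, k):
    total = set()
    for height in k:
        total.add(18)
    for pairs in j:
        j = j * pairs - 4
    handle(k)
    total = j
    j = j + 31
    total = j[28]
    return j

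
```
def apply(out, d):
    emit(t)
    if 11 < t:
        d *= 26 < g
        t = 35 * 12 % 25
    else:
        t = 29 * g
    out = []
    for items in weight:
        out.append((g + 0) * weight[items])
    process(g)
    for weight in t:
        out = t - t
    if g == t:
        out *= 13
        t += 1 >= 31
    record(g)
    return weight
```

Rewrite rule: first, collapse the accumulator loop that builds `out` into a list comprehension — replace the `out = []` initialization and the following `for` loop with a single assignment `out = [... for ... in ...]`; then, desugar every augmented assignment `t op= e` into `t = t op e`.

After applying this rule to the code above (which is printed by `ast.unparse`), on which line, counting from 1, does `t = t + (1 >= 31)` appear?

Transformed code:
def apply(out, d):
    emit(t)
    if 11 < t:
        d = d * (26 < g)
        t = 35 * 12 % 25
    else:
        t = 29 * g
    out = [(g + 0) * weight[items] for items in weight]
    process(g)
    for weight in t:
        out = t - t
    if g == t:
        out = out * 13
        t = t + (1 >= 31)
    record(g)
    return weight

14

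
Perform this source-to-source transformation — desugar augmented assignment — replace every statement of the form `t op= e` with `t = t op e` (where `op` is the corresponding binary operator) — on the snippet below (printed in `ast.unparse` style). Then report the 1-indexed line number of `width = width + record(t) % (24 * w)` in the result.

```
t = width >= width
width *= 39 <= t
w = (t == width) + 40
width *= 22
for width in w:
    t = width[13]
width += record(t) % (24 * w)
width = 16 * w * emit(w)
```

7

Transformed code:
t = width >= width
width = width * (39 <= t)
w = (t == width) + 40
width = width * 22
for width in w:
    t = width[13]
width = width + record(t) % (24 * w)
width = 16 * w * emit(w)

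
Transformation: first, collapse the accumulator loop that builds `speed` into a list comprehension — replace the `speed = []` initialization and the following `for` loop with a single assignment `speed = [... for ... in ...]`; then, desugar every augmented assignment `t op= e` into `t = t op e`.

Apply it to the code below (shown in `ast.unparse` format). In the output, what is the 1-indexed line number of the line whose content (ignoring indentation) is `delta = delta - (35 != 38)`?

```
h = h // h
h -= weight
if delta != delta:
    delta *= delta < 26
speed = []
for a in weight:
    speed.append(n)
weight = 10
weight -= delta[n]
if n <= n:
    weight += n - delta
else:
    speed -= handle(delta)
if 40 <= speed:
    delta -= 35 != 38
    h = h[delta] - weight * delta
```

Transformed code:
h = h // h
h = h - weight
if delta != delta:
    delta = delta * (delta < 26)
speed = [n for a in weight]
weight = 10
weight = weight - delta[n]
if n <= n:
    weight = weight + (n - delta)
else:
    speed = speed - handle(delta)
if 40 <= speed:
    delta = delta - (35 != 38)
    h = h[delta] - weight * delta

13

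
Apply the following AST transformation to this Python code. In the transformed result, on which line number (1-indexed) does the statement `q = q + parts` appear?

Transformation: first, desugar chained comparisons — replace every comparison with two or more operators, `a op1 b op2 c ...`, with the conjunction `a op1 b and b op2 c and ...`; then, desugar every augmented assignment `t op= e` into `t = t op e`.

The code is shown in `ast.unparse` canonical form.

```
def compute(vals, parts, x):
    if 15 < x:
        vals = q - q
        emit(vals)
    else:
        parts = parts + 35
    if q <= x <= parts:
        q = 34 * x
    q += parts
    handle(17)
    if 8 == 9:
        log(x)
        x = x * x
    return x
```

Transformed code:
def compute(vals, parts, x):
    if 15 < x:
        vals = q - q
        emit(vals)
    else:
        parts = parts + 35
    if q <= x and x <= parts:
        q = 34 * x
    q = q + parts
    handle(17)
    if 8 == 9:
        log(x)
        x = x * x
    return x

9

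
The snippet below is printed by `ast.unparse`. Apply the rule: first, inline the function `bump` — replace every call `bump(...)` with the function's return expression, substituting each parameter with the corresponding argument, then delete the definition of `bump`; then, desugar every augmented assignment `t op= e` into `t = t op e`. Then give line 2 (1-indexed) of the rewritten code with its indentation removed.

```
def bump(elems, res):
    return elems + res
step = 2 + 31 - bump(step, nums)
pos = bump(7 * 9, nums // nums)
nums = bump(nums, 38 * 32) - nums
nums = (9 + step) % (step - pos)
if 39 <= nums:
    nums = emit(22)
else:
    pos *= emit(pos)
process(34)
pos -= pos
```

Transformed code:
step = 2 + 31 - (step + nums)
pos = 7 * 9 + nums // nums
nums = nums + 38 * 32 - nums
nums = (9 + step) % (step - pos)
if 39 <= nums:
    nums = emit(22)
else:
    pos = pos * emit(pos)
process(34)
pos = pos - pos

pos = 7 * 9 + nums // nums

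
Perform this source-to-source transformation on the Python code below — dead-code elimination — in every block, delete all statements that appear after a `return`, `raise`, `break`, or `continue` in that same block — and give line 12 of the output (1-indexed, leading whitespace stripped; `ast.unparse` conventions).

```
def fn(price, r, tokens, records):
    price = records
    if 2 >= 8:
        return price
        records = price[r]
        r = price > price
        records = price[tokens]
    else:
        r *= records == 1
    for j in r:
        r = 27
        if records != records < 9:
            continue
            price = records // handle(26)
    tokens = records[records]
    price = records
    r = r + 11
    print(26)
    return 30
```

price = records

Transformed code:
def fn(price, r, tokens, records):
    price = records
    if 2 >= 8:
        return price
    else:
        r *= records == 1
    for j in r:
        r = 27
        if records != records < 9:
            continue
    tokens = records[records]
    price = records
    r = r + 11
    print(26)
    return 30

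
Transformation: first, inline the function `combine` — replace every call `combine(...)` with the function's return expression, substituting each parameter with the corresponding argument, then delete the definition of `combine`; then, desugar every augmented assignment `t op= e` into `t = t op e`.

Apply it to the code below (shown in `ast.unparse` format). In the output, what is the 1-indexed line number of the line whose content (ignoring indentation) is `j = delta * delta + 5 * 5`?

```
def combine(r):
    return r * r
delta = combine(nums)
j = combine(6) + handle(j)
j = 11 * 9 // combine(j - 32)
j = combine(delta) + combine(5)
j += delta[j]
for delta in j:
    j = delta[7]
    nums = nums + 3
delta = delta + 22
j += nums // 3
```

4

Transformed code:
delta = nums * nums
j = 6 * 6 + handle(j)
j = 11 * 9 // ((j - 32) * (j - 32))
j = delta * delta + 5 * 5
j = j + delta[j]
for delta in j:
    j = delta[7]
    nums = nums + 3
delta = delta + 22
j = j + nums // 3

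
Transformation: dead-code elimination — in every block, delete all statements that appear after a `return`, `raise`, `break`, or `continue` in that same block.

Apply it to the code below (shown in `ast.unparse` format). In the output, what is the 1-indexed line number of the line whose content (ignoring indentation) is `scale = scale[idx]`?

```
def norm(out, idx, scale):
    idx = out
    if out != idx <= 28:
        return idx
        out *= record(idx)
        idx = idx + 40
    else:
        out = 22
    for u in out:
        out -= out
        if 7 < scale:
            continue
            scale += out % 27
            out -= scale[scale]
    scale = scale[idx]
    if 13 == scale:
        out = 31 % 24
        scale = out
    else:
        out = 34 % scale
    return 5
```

Transformed code:
def norm(out, idx, scale):
    idx = out
    if out != idx <= 28:
        return idx
    else:
        out = 22
    for u in out:
        out -= out
        if 7 < scale:
            continue
    scale = scale[idx]
    if 13 == scale:
        out = 31 % 24
        scale = out
    else:
        out = 34 % scale
    return 5

11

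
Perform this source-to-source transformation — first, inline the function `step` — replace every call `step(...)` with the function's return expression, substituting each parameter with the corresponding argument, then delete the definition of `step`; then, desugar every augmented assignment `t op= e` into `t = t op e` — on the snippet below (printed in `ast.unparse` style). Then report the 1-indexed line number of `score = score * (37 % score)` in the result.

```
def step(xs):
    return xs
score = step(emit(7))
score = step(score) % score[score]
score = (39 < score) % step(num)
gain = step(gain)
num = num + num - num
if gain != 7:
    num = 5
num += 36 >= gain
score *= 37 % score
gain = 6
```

9

Transformed code:
score = emit(7)
score = score % score[score]
score = (39 < score) % num
gain = gain
num = num + num - num
if gain != 7:
    num = 5
num = num + (36 >= gain)
score = score * (37 % score)
gain = 6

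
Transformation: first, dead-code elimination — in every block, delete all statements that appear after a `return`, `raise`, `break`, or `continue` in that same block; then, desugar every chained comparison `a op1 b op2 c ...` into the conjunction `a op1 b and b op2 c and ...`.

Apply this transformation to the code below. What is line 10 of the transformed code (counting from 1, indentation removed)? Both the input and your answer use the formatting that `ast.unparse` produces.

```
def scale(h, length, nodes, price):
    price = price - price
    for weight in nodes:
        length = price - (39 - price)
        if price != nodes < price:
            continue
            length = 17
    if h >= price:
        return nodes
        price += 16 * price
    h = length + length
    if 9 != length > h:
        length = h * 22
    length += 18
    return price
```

if 9 != length and length > h:

Transformed code:
def scale(h, length, nodes, price):
    price = price - price
    for weight in nodes:
        length = price - (39 - price)
        if price != nodes and nodes < price:
            continue
    if h >= price:
        return nodes
    h = length + length
    if 9 != length and length > h:
        length = h * 22
    length += 18
    return price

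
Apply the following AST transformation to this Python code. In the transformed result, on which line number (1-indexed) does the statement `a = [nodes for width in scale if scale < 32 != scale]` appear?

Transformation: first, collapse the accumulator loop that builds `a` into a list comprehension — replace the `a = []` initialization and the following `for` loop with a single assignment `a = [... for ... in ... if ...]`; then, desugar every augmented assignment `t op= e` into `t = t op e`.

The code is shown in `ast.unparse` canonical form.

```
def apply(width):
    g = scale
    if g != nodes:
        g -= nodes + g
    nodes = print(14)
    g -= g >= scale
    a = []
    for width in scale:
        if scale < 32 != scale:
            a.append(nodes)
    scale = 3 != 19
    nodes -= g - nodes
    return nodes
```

Transformed code:
def apply(width):
    g = scale
    if g != nodes:
        g = g - (nodes + g)
    nodes = print(14)
    g = g - (g >= scale)
    a = [nodes for width in scale if scale < 32 != scale]
    scale = 3 != 19
    nodes = nodes - (g - nodes)
    return nodes

7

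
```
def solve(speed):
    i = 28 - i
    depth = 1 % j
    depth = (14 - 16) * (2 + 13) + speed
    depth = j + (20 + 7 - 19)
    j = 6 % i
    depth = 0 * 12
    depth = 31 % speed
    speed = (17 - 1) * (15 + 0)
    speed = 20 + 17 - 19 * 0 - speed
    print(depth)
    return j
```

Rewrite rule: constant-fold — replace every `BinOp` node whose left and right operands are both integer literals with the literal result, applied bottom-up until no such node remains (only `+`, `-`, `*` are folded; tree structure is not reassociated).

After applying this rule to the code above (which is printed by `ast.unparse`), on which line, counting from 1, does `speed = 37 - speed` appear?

Transformed code:
def solve(speed):
    i = 28 - i
    depth = 1 % j
    depth = -30 + speed
    depth = j + 8
    j = 6 % i
    depth = 0
    depth = 31 % speed
    speed = 240
    speed = 37 - speed
    print(depth)
    return j

10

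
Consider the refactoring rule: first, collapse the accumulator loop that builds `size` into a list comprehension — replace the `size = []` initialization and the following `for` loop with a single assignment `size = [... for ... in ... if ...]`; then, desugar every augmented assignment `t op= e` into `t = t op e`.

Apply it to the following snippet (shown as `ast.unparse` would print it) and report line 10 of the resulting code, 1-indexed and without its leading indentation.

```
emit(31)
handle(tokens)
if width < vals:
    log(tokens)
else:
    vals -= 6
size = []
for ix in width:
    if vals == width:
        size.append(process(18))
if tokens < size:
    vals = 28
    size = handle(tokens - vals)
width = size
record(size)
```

Transformed code:
emit(31)
handle(tokens)
if width < vals:
    log(tokens)
else:
    vals = vals - 6
size = [process(18) for ix in width if vals == width]
if tokens < size:
    vals = 28
    size = handle(tokens - vals)
width = size
record(size)

size = handle(tokens - vals)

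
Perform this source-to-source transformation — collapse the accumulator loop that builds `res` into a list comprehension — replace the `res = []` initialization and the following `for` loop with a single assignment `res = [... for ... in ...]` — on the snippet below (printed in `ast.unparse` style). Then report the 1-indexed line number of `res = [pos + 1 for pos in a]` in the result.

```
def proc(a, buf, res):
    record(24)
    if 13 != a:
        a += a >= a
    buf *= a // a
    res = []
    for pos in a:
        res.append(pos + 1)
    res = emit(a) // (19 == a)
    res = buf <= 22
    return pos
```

Transformed code:
def proc(a, buf, res):
    record(24)
    if 13 != a:
        a += a >= a
    buf *= a // a
    res = [pos + 1 for pos in a]
    res = emit(a) // (19 == a)
    res = buf <= 22
    return pos

6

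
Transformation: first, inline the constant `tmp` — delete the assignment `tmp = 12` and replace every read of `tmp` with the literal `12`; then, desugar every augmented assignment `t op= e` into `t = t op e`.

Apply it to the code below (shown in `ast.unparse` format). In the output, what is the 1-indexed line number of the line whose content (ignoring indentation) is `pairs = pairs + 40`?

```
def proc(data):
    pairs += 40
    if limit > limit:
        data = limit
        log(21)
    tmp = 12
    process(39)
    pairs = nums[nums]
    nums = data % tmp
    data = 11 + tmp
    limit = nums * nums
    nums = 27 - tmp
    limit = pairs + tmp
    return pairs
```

Transformed code:
def proc(data):
    pairs = pairs + 40
    if limit > limit:
        data = limit
        log(21)
    process(39)
    pairs = nums[nums]
    nums = data % 12
    data = 11 + 12
    limit = nums * nums
    nums = 27 - 12
    limit = pairs + 12
    return pairs

2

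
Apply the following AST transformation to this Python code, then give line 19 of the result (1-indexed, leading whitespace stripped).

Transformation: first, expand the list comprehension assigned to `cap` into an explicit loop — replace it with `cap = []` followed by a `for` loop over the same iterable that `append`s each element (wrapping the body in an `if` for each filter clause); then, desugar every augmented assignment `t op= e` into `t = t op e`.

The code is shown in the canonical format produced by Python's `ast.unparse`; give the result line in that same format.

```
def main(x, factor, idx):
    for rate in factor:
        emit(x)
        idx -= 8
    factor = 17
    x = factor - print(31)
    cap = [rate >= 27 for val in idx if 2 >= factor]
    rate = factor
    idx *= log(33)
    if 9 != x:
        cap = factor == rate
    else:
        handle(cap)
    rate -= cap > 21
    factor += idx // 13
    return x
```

Transformed code:
def main(x, factor, idx):
    for rate in factor:
        emit(x)
        idx = idx - 8
    factor = 17
    x = factor - print(31)
    cap = []
    for val in idx:
        if 2 >= factor:
            cap.append(rate >= 27)
    rate = factor
    idx = idx * log(33)
    if 9 != x:
        cap = factor == rate
    else:
        handle(cap)
    rate = rate - (cap > 21)
    factor = factor + idx // 13
    return x

return x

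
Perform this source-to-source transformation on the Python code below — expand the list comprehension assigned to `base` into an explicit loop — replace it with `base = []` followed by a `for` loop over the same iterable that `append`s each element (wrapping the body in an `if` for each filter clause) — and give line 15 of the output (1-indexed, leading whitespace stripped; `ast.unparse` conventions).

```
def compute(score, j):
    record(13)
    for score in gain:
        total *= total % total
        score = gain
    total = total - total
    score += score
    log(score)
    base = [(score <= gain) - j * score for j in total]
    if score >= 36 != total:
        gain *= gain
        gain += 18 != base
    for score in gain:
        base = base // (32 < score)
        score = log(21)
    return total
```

for score in gain:

Transformed code:
def compute(score, j):
    record(13)
    for score in gain:
        total *= total % total
        score = gain
    total = total - total
    score += score
    log(score)
    base = []
    for j in total:
        base.append((score <= gain) - j * score)
    if score >= 36 != total:
        gain *= gain
        gain += 18 != base
    for score in gain:
        base = base // (32 < score)
        score = log(21)
    return total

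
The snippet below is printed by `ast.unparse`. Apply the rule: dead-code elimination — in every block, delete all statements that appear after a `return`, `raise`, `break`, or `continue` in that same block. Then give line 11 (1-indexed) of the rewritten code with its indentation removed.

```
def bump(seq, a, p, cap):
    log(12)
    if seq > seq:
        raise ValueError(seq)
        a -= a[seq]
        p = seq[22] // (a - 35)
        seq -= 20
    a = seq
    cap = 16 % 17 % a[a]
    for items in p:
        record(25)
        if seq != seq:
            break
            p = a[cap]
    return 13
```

return 13

Transformed code:
def bump(seq, a, p, cap):
    log(12)
    if seq > seq:
        raise ValueError(seq)
    a = seq
    cap = 16 % 17 % a[a]
    for items in p:
        record(25)
        if seq != seq:
            break
    return 13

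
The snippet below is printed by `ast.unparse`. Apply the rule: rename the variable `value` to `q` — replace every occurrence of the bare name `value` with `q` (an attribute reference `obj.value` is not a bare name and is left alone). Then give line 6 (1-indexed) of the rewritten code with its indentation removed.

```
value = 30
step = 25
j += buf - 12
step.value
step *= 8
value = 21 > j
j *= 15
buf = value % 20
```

Transformed code:
q = 30
step = 25
j += buf - 12
step.value
step *= 8
q = 21 > j
j *= 15
buf = q % 20

q = 21 > j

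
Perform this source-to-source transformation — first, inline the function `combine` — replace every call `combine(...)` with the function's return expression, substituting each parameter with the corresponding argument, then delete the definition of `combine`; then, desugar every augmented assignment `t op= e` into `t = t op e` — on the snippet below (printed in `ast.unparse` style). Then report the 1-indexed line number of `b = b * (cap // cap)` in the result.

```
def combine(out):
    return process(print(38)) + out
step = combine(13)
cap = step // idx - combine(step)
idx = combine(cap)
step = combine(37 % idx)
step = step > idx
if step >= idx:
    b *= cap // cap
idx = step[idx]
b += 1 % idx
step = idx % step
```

Transformed code:
step = process(print(38)) + 13
cap = step // idx - (process(print(38)) + step)
idx = process(print(38)) + cap
step = process(print(38)) + 37 % idx
step = step > idx
if step >= idx:
    b = b * (cap // cap)
idx = step[idx]
b = b + 1 % idx
step = idx % step

7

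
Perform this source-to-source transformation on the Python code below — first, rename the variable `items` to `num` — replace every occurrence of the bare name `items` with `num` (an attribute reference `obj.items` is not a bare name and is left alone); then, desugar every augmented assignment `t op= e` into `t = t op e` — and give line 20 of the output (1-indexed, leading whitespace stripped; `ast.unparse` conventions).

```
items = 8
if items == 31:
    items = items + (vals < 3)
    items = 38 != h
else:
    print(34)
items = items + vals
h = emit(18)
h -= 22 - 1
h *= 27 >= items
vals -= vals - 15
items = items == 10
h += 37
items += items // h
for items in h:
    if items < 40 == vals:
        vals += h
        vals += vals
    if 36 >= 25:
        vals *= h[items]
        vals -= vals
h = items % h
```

Transformed code:
num = 8
if num == 31:
    num = num + (vals < 3)
    num = 38 != h
else:
    print(34)
num = num + vals
h = emit(18)
h = h - (22 - 1)
h = h * (27 >= num)
vals = vals - (vals - 15)
num = num == 10
h = h + 37
num = num + num // h
for num in h:
    if num < 40 == vals:
        vals = vals + h
        vals = vals + vals
    if 36 >= 25:
        vals = vals * h[num]
        vals = vals - vals
h = num % h

vals = vals * h[num]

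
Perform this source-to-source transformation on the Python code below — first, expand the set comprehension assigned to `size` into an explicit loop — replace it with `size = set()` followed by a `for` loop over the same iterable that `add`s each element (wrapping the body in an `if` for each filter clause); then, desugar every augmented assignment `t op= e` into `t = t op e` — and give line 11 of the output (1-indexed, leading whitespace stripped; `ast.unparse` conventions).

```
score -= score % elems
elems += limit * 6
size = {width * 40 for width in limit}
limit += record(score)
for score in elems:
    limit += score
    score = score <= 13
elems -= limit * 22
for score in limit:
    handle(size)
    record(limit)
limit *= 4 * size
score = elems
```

Transformed code:
score = score - score % elems
elems = elems + limit * 6
size = set()
for width in limit:
    size.add(width * 40)
limit = limit + record(score)
for score in elems:
    limit = limit + score
    score = score <= 13
elems = elems - limit * 22
for score in limit:
    handle(size)
    record(limit)
limit = limit * (4 * size)
score = elems

for score in limit:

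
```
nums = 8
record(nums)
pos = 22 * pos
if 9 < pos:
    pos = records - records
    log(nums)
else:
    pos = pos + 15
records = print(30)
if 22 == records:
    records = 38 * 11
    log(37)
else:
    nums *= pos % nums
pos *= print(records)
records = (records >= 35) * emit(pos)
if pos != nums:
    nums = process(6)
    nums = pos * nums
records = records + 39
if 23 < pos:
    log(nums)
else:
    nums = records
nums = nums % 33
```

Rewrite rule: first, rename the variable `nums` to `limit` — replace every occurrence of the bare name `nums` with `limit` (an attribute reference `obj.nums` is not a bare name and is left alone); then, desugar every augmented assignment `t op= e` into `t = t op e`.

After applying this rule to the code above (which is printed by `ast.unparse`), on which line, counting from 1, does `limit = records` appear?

24

Transformed code:
limit = 8
record(limit)
pos = 22 * pos
if 9 < pos:
    pos = records - records
    log(limit)
else:
    pos = pos + 15
records = print(30)
if 22 == records:
    records = 38 * 11
    log(37)
else:
    limit = limit * (pos % limit)
pos = pos * print(records)
records = (records >= 35) * emit(pos)
if pos != limit:
    limit = process(6)
    limit = pos * limit
records = records + 39
if 23 < pos:
    log(limit)
else:
    limit = records
limit = limit % 33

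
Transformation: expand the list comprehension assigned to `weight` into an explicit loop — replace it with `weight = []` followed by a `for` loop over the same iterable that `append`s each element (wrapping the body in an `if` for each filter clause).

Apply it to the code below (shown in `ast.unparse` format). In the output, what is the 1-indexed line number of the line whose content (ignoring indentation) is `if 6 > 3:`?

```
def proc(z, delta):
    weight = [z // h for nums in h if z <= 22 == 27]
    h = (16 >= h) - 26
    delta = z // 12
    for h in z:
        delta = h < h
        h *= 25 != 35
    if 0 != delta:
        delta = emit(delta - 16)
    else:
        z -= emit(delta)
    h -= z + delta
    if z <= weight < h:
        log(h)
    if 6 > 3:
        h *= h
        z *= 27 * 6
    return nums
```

18

Transformed code:
def proc(z, delta):
    weight = []
    for nums in h:
        if z <= 22 == 27:
            weight.append(z // h)
    h = (16 >= h) - 26
    delta = z // 12
    for h in z:
        delta = h < h
        h *= 25 != 35
    if 0 != delta:
        delta = emit(delta - 16)
    else:
        z -= emit(delta)
    h -= z + delta
    if z <= weight < h:
        log(h)
    if 6 > 3:
        h *= h
        z *= 27 * 6
    return nums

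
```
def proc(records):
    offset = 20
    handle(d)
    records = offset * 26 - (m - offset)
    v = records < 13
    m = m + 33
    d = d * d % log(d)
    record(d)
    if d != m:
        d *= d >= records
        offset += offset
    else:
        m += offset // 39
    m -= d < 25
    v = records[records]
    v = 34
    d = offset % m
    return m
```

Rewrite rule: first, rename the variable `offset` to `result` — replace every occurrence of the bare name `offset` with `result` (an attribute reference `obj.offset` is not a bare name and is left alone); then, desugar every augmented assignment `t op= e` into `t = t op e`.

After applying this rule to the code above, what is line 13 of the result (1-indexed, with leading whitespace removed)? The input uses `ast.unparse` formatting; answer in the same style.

Transformed code:
def proc(records):
    result = 20
    handle(d)
    records = result * 26 - (m - result)
    v = records < 13
    m = m + 33
    d = d * d % log(d)
    record(d)
    if d != m:
        d = d * (d >= records)
        result = result + result
    else:
        m = m + result // 39
    m = m - (d < 25)
    v = records[records]
    v = 34
    d = result % m
    return m

m = m + result // 39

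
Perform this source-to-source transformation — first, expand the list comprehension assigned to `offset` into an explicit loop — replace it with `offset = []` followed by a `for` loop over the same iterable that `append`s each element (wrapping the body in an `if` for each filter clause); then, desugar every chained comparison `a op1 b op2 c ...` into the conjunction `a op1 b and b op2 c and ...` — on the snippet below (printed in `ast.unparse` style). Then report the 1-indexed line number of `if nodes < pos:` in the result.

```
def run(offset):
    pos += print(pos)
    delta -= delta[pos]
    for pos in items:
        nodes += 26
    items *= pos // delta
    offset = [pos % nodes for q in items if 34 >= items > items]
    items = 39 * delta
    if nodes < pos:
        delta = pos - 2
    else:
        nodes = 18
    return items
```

Transformed code:
def run(offset):
    pos += print(pos)
    delta -= delta[pos]
    for pos in items:
        nodes += 26
    items *= pos // delta
    offset = []
    for q in items:
        if 34 >= items and items > items:
            offset.append(pos % nodes)
    items = 39 * delta
    if nodes < pos:
        delta = pos - 2
    else:
        nodes = 18
    return items

12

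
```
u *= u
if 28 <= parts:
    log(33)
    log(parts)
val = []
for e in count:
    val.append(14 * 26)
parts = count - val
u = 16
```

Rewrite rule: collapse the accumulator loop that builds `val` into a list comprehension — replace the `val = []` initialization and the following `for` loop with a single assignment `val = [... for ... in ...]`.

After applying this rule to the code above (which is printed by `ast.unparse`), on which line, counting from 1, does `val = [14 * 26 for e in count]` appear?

Transformed code:
u *= u
if 28 <= parts:
    log(33)
    log(parts)
val = [14 * 26 for e in count]
parts = count - val
u = 16

5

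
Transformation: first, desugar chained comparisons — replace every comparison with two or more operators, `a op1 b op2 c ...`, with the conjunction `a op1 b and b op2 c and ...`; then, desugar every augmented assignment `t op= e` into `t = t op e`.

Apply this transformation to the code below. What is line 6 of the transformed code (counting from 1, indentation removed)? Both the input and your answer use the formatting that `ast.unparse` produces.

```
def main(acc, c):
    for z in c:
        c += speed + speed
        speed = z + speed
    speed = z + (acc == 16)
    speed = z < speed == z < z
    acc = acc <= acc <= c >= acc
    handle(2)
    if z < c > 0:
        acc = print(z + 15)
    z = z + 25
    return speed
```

speed = z < speed and speed == z and (z < z)

Transformed code:
def main(acc, c):
    for z in c:
        c = c + (speed + speed)
        speed = z + speed
    speed = z + (acc == 16)
    speed = z < speed and speed == z and (z < z)
    acc = acc <= acc and acc <= c and (c >= acc)
    handle(2)
    if z < c and c > 0:
        acc = print(z + 15)
    z = z + 25
    return speed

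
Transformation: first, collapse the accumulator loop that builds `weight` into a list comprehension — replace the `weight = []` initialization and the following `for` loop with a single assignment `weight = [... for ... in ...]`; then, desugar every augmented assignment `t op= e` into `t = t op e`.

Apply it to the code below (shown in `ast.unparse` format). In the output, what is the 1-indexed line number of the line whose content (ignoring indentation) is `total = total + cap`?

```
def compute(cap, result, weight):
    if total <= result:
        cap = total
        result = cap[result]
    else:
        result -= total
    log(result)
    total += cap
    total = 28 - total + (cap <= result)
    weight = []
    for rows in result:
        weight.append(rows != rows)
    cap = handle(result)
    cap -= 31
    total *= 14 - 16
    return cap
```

8

Transformed code:
def compute(cap, result, weight):
    if total <= result:
        cap = total
        result = cap[result]
    else:
        result = result - total
    log(result)
    total = total + cap
    total = 28 - total + (cap <= result)
    weight = [rows != rows for rows in result]
    cap = handle(result)
    cap = cap - 31
    total = total * (14 - 16)
    return cap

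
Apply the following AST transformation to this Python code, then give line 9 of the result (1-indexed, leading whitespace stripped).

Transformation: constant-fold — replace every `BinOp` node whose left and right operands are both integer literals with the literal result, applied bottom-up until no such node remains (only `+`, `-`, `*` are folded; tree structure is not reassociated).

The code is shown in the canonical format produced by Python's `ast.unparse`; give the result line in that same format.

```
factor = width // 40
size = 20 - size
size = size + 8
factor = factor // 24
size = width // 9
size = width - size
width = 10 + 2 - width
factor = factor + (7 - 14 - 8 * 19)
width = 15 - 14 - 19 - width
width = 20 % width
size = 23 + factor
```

width = -18 - width

Transformed code:
factor = width // 40
size = 20 - size
size = size + 8
factor = factor // 24
size = width // 9
size = width - size
width = 12 - width
factor = factor + -159
width = -18 - width
width = 20 % width
size = 23 + factor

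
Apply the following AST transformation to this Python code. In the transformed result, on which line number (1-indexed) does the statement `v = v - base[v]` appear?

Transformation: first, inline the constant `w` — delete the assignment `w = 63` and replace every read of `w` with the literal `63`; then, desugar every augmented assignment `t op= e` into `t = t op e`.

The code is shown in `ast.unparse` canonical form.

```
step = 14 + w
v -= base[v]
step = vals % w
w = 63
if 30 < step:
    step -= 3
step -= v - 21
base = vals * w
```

Transformed code:
step = 14 + 63
v = v - base[v]
step = vals % 63
if 30 < step:
    step = step - 3
step = step - (v - 21)
base = vals * 63

2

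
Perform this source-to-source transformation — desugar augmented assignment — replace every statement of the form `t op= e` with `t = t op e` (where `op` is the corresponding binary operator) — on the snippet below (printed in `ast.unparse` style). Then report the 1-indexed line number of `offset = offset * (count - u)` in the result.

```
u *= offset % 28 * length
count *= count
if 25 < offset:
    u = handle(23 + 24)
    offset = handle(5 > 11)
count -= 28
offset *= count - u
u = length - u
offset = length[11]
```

Transformed code:
u = u * (offset % 28 * length)
count = count * count
if 25 < offset:
    u = handle(23 + 24)
    offset = handle(5 > 11)
count = count - 28
offset = offset * (count - u)
u = length - u
offset = length[11]

7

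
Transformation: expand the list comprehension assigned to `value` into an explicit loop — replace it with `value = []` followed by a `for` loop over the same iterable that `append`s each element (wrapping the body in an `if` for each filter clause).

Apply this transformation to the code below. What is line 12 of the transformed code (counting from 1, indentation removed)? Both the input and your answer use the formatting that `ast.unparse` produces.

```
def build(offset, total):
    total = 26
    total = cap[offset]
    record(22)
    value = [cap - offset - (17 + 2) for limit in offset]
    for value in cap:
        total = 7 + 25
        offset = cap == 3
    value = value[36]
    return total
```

Transformed code:
def build(offset, total):
    total = 26
    total = cap[offset]
    record(22)
    value = []
    for limit in offset:
        value.append(cap - offset - (17 + 2))
    for value in cap:
        total = 7 + 25
        offset = cap == 3
    value = value[36]
    return total

return total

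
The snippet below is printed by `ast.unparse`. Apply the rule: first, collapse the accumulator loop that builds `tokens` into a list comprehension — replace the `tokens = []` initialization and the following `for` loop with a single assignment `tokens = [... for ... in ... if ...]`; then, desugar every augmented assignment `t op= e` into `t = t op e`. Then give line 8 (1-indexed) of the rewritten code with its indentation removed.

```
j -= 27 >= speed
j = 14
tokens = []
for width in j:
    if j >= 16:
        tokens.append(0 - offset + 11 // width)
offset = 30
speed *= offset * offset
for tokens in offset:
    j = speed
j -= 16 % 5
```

Transformed code:
j = j - (27 >= speed)
j = 14
tokens = [0 - offset + 11 // width for width in j if j >= 16]
offset = 30
speed = speed * (offset * offset)
for tokens in offset:
    j = speed
j = j - 16 % 5

j = j - 16 % 5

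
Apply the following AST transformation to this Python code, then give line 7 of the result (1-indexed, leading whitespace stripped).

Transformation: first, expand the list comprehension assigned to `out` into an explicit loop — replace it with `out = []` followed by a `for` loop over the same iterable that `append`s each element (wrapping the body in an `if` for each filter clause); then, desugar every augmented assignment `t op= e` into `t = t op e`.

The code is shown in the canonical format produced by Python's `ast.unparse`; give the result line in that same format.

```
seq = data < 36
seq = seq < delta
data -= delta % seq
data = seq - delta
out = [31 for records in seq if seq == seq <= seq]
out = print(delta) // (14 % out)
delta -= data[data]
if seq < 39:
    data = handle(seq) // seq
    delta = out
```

Transformed code:
seq = data < 36
seq = seq < delta
data = data - delta % seq
data = seq - delta
out = []
for records in seq:
    if seq == seq <= seq:
        out.append(31)
out = print(delta) // (14 % out)
delta = delta - data[data]
if seq < 39:
    data = handle(seq) // seq
    delta = out

if seq == seq <= seq: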